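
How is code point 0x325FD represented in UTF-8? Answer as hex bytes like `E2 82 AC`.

U+325FD = 0x325FD = 206333 decimal. In range U+10000–U+10FFFF → 4-byte form: 11110xxx 10xxxxxx 10xxxxxx 10xxxxxx.
Binary (21 bits): 000110010010111111101.
Split 3+6+6+6: 000 | 110010 | 010111 | 111101.
Byte 1: 11110000 = 0xF0.
Byte 2: 10110010 = 0xB2.
Byte 3: 10010111 = 0x97.
Byte 4: 10111101 = 0xBD.

F0 B2 97 BD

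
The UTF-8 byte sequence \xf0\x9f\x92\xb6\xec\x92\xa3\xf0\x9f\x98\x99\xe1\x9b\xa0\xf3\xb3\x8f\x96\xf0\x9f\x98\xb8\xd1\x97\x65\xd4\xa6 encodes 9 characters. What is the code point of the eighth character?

Offset 0: leading byte 0xF0 = 11110000 → 4-byte char #1 = F0 9F 92 B6.
Offset 4: leading byte 0xEC = 11101100 → 3-byte char #2 = EC 92 A3.
Offset 7: leading byte 0xF0 = 11110000 → 4-byte char #3 = F0 9F 98 99.
Offset 11: leading byte 0xE1 = 11100001 → 3-byte char #4 = E1 9B A0.
Offset 14: leading byte 0xF3 = 11110011 → 4-byte char #5 = F3 B3 8F 96.
Offset 18: leading byte 0xF0 = 11110000 → 4-byte char #6 = F0 9F 98 B8.
Offset 22: leading byte 0xD1 = 11010001 → 2-byte char #7 = D1 97.
Offset 24: leading byte 0x65 = 01100101 → 1-byte char #8 = 65.
Leading byte 0x65 = 01100101 matches 0xxxxxxx → 1-byte sequence.
Byte 1: 0x65 = 01100101, payload 1100101 (7 bits).
Concatenate: 1100101 = 0x65 (7 bits → U+0065).

U+0065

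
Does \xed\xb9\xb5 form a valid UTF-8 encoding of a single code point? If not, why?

Structurally a 3-byte sequence; payload = 0xDE75.
But 0xDE75 is in U+D800–U+DFFF, the surrogate range. Surrogates are not Unicode scalar values and are forbidden in UTF-8.

invalid (encodes a surrogate (U+D800–U+DFFF))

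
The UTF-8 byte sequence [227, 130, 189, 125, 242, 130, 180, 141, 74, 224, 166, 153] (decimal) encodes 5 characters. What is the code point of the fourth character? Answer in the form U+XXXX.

U+004A

Offset 0: leading byte 0xE3 = 11100011 → 3-byte char #1 = E3 82 BD.
Offset 3: leading byte 0x7D = 01111101 → 1-byte char #2 = 7D.
Offset 4: leading byte 0xF2 = 11110010 → 4-byte char #3 = F2 82 B4 8D.
Offset 8: leading byte 0x4A = 01001010 → 1-byte char #4 = 4A.
Leading byte 0x4A = 01001010 matches 0xxxxxxx → 1-byte sequence.
Byte 1: 0x4A = 01001010, payload 1001010 (7 bits).
Concatenate: 1001010 = 0x4A (7 bits → U+004A).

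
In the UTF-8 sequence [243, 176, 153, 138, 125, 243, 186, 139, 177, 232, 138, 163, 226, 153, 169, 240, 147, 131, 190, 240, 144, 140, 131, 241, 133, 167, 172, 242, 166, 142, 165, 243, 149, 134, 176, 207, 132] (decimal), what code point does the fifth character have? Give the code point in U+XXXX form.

Offset 0: leading byte 0xF3 = 11110011 → 4-byte char #1 = F3 B0 99 8A.
Offset 4: leading byte 0x7D = 01111101 → 1-byte char #2 = 7D.
Offset 5: leading byte 0xF3 = 11110011 → 4-byte char #3 = F3 BA 8B B1.
Offset 9: leading byte 0xE8 = 11101000 → 3-byte char #4 = E8 8A A3.
Offset 12: leading byte 0xE2 = 11100010 → 3-byte char #5 = E2 99 A9.
Leading byte 0xE2 = 11100010 matches 1110xxxx → 3-byte sequence.
Byte 1: 0xE2 = 11100010, payload 0010 (4 bits).
Byte 2: 0x99 = 10011001 (10xxxxxx ✓), payload 011001.
Byte 3: 0xA9 = 10101001 (10xxxxxx ✓), payload 101001.
Concatenate: 0010011001101001 = 0x2669 (16 bits → U+2669).

U+2669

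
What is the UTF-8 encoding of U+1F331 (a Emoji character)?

F0 9F 8C B1

U+1F331 = 0x1F331 = 127793 decimal. In range U+10000–U+10FFFF → 4-byte form: 11110xxx 10xxxxxx 10xxxxxx 10xxxxxx.
Binary (21 bits): 000011111001100110001.
Split 3+6+6+6: 000 | 011111 | 001100 | 110001.
Byte 1: 11110000 = 0xF0.
Byte 2: 10011111 = 0x9F.
Byte 3: 10001100 = 0x8C.
Byte 4: 10110001 = 0xB1.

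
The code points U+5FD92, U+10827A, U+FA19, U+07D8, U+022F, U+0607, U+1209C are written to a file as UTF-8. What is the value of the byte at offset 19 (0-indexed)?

0x82

U+5FD92 → 4-byte form F1 9F B6 92 at offsets 0–3.
U+10827A → 4-byte form F4 88 89 BA at offsets 4–7.
U+FA19 → 3-byte form EF A8 99 at offsets 8–10.
U+07D8 → 2-byte form DF 98 at offsets 11–12.
U+022F → 2-byte form C8 AF at offsets 13–14.
U+0607 → 2-byte form D8 87 at offsets 15–16.
U+1209C → 4-byte form F0 92 82 9C at offsets 17–20.
Offset 19 falls in char 7's range; it's byte 3 of F0 92 82 9C = 0x82.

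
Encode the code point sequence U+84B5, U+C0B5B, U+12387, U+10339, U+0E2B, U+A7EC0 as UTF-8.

U+84B5: 3-byte form → E8 92 B5.
U+C0B5B: 4-byte form → F3 80 AD 9B.
U+12387: 4-byte form → F0 92 8E 87.
U+10339: 4-byte form → F0 90 8C B9.
U+0E2B: 3-byte form → E0 B8 AB.
U+A7EC0: 4-byte form → F2 A7 BB 80.
Concatenated (22 bytes): E8 92 B5 F3 80 AD 9B F0 92 8E 87 F0 90 8C B9 E0 B8 AB F2 A7 BB 80.

E8 92 B5 F3 80 AD 9B F0 92 8E 87 F0 90 8C B9 E0 B8 AB F2 A7 BB 80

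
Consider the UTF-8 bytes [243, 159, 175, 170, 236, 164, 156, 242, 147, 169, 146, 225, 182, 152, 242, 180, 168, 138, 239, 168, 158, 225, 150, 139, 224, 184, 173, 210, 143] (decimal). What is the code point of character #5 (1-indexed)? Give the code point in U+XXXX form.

Offset 0: leading byte 0xF3 = 11110011 → 4-byte char #1 = F3 9F AF AA.
Offset 4: leading byte 0xEC = 11101100 → 3-byte char #2 = EC A4 9C.
Offset 7: leading byte 0xF2 = 11110010 → 4-byte char #3 = F2 93 A9 92.
Offset 11: leading byte 0xE1 = 11100001 → 3-byte char #4 = E1 B6 98.
Offset 14: leading byte 0xF2 = 11110010 → 4-byte char #5 = F2 B4 A8 8A.
Leading byte 0xF2 = 11110010 matches 11110xxx → 4-byte sequence.
Byte 1: 0xF2 = 11110010, payload 010 (3 bits).
Byte 2: 0xB4 = 10110100 (10xxxxxx ✓), payload 110100.
Byte 3: 0xA8 = 10101000 (10xxxxxx ✓), payload 101000.
Byte 4: 0x8A = 10001010 (10xxxxxx ✓), payload 001010.
Concatenate: 010110100101000001010 = 0xB4A0A (21 bits → U+B4A0A).

U+B4A0A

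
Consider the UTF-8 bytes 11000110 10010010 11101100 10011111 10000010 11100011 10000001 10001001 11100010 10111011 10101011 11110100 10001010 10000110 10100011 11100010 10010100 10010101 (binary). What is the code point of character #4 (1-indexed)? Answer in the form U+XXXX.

U+2EEB

Offset 0: leading byte 0xC6 = 11000110 → 2-byte char #1 = C6 92.
Offset 2: leading byte 0xEC = 11101100 → 3-byte char #2 = EC 9F 82.
Offset 5: leading byte 0xE3 = 11100011 → 3-byte char #3 = E3 81 89.
Offset 8: leading byte 0xE2 = 11100010 → 3-byte char #4 = E2 BB AB.
Leading byte 0xE2 = 11100010 matches 1110xxxx → 3-byte sequence.
Byte 1: 0xE2 = 11100010, payload 0010 (4 bits).
Byte 2: 0xBB = 10111011 (10xxxxxx ✓), payload 111011.
Byte 3: 0xAB = 10101011 (10xxxxxx ✓), payload 101011.
Concatenate: 0010111011101011 = 0x2EEB (16 bits → U+2EEB).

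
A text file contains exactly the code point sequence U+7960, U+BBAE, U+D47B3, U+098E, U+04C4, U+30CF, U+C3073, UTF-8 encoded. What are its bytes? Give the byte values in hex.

U+7960: 3-byte form → E7 A5 A0.
U+BBAE: 3-byte form → EB AE AE.
U+D47B3: 4-byte form → F3 94 9E B3.
U+098E: 3-byte form → E0 A6 8E.
U+04C4: 2-byte form → D3 84.
U+30CF: 3-byte form → E3 83 8F.
U+C3073: 4-byte form → F3 83 81 B3.
Concatenated (22 bytes): E7 A5 A0 EB AE AE F3 94 9E B3 E0 A6 8E D3 84 E3 83 8F F3 83 81 B3.

E7 A5 A0 EB AE AE F3 94 9E B3 E0 A6 8E D3 84 E3 83 8F F3 83 81 B3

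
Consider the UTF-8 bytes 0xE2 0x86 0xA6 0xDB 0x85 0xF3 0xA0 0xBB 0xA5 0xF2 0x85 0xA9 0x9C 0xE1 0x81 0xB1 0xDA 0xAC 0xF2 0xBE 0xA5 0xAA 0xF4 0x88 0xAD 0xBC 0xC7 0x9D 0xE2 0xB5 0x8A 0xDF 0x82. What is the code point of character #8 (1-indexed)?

U+108B7C

Offset 0: leading byte 0xE2 = 11100010 → 3-byte char #1 = E2 86 A6.
Offset 3: leading byte 0xDB = 11011011 → 2-byte char #2 = DB 85.
Offset 5: leading byte 0xF3 = 11110011 → 4-byte char #3 = F3 A0 BB A5.
Offset 9: leading byte 0xF2 = 11110010 → 4-byte char #4 = F2 85 A9 9C.
Offset 13: leading byte 0xE1 = 11100001 → 3-byte char #5 = E1 81 B1.
Offset 16: leading byte 0xDA = 11011010 → 2-byte char #6 = DA AC.
Offset 18: leading byte 0xF2 = 11110010 → 4-byte char #7 = F2 BE A5 AA.
Offset 22: leading byte 0xF4 = 11110100 → 4-byte char #8 = F4 88 AD BC.
Leading byte 0xF4 = 11110100 matches 11110xxx → 4-byte sequence.
Byte 1: 0xF4 = 11110100, payload 100 (3 bits).
Byte 2: 0x88 = 10001000 (10xxxxxx ✓), payload 001000.
Byte 3: 0xAD = 10101101 (10xxxxxx ✓), payload 101101.
Byte 4: 0xBC = 10111100 (10xxxxxx ✓), payload 111100.
Concatenate: 100001000101101111100 = 0x108B7C (21 bits → U+108B7C).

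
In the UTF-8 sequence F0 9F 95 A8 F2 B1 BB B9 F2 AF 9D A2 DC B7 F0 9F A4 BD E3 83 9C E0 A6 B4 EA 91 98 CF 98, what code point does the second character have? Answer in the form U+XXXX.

Offset 0: leading byte 0xF0 = 11110000 → 4-byte char #1 = F0 9F 95 A8.
Offset 4: leading byte 0xF2 = 11110010 → 4-byte char #2 = F2 B1 BB B9.
Leading byte 0xF2 = 11110010 matches 11110xxx → 4-byte sequence.
Byte 1: 0xF2 = 11110010, payload 010 (3 bits).
Byte 2: 0xB1 = 10110001 (10xxxxxx ✓), payload 110001.
Byte 3: 0xBB = 10111011 (10xxxxxx ✓), payload 111011.
Byte 4: 0xB9 = 10111001 (10xxxxxx ✓), payload 111001.
Concatenate: 010110001111011111001 = 0xB1EF9 (21 bits → U+B1EF9).

U+B1EF9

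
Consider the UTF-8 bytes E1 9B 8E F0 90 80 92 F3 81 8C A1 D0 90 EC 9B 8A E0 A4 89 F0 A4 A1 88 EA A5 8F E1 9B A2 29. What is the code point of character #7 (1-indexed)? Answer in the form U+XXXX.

U+24848

Offset 0: leading byte 0xE1 = 11100001 → 3-byte char #1 = E1 9B 8E.
Offset 3: leading byte 0xF0 = 11110000 → 4-byte char #2 = F0 90 80 92.
Offset 7: leading byte 0xF3 = 11110011 → 4-byte char #3 = F3 81 8C A1.
Offset 11: leading byte 0xD0 = 11010000 → 2-byte char #4 = D0 90.
Offset 13: leading byte 0xEC = 11101100 → 3-byte char #5 = EC 9B 8A.
Offset 16: leading byte 0xE0 = 11100000 → 3-byte char #6 = E0 A4 89.
Offset 19: leading byte 0xF0 = 11110000 → 4-byte char #7 = F0 A4 A1 88.
Leading byte 0xF0 = 11110000 matches 11110xxx → 4-byte sequence.
Byte 1: 0xF0 = 11110000, payload 000 (3 bits).
Byte 2: 0xA4 = 10100100 (10xxxxxx ✓), payload 100100.
Byte 3: 0xA1 = 10100001 (10xxxxxx ✓), payload 100001.
Byte 4: 0x88 = 10001000 (10xxxxxx ✓), payload 001000.
Concatenate: 000100100100001001000 = 0x24848 (21 bits → U+24848).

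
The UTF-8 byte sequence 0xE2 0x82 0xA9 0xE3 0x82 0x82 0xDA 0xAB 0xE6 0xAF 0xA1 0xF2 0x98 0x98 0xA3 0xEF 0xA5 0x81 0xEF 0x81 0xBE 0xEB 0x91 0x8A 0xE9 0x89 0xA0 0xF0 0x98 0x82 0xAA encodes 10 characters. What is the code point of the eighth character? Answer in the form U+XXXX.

U+B44A

Offset 0: leading byte 0xE2 = 11100010 → 3-byte char #1 = E2 82 A9.
Offset 3: leading byte 0xE3 = 11100011 → 3-byte char #2 = E3 82 82.
Offset 6: leading byte 0xDA = 11011010 → 2-byte char #3 = DA AB.
Offset 8: leading byte 0xE6 = 11100110 → 3-byte char #4 = E6 AF A1.
Offset 11: leading byte 0xF2 = 11110010 → 4-byte char #5 = F2 98 98 A3.
Offset 15: leading byte 0xEF = 11101111 → 3-byte char #6 = EF A5 81.
Offset 18: leading byte 0xEF = 11101111 → 3-byte char #7 = EF 81 BE.
Offset 21: leading byte 0xEB = 11101011 → 3-byte char #8 = EB 91 8A.
Leading byte 0xEB = 11101011 matches 1110xxxx → 3-byte sequence.
Byte 1: 0xEB = 11101011, payload 1011 (4 bits).
Byte 2: 0x91 = 10010001 (10xxxxxx ✓), payload 010001.
Byte 3: 0x8A = 10001010 (10xxxxxx ✓), payload 001010.
Concatenate: 1011010001001010 = 0xB44A (16 bits → U+B44A).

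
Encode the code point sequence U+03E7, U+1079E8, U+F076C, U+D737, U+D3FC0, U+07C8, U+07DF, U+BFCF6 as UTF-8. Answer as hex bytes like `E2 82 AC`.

CF A7 F4 87 A7 A8 F3 B0 9D AC ED 9C B7 F3 93 BF 80 DF 88 DF 9F F2 BF B3 B6

U+03E7: 2-byte form → CF A7.
U+1079E8: 4-byte form → F4 87 A7 A8.
U+F076C: 4-byte form → F3 B0 9D AC.
U+D737: 3-byte form → ED 9C B7.
U+D3FC0: 4-byte form → F3 93 BF 80.
U+07C8: 2-byte form → DF 88.
U+07DF: 2-byte form → DF 9F.
U+BFCF6: 4-byte form → F2 BF B3 B6.
Concatenated (25 bytes): CF A7 F4 87 A7 A8 F3 B0 9D AC ED 9C B7 F3 93 BF 80 DF 88 DF 9F F2 BF B3 B6.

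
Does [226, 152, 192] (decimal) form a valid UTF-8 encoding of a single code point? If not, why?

invalid (non-continuation byte where continuation expected)

Leading byte 0xE2 = 11100010 → 3-byte form.
Byte 3 is 0xC0 = 11000000, which is not 10xxxxxx — expected a continuation byte.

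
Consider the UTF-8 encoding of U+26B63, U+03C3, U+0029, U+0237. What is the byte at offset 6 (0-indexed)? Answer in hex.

U+26B63 → 4-byte form F0 A6 AD A3 at offsets 0–3.
U+03C3 → 2-byte form CF 83 at offsets 4–5.
U+0029 → 1-byte form 29 at offsets 6–6.
Offset 6 falls in char 3's range; it's byte 1 of 29 = 0x29.

0x29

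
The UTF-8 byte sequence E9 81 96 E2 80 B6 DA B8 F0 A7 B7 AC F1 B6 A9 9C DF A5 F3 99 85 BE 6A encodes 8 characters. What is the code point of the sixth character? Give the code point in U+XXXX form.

U+07E5

Offset 0: leading byte 0xE9 = 11101001 → 3-byte char #1 = E9 81 96.
Offset 3: leading byte 0xE2 = 11100010 → 3-byte char #2 = E2 80 B6.
Offset 6: leading byte 0xDA = 11011010 → 2-byte char #3 = DA B8.
Offset 8: leading byte 0xF0 = 11110000 → 4-byte char #4 = F0 A7 B7 AC.
Offset 12: leading byte 0xF1 = 11110001 → 4-byte char #5 = F1 B6 A9 9C.
Offset 16: leading byte 0xDF = 11011111 → 2-byte char #6 = DF A5.
Leading byte 0xDF = 11011111 matches 110xxxxx → 2-byte sequence.
Byte 1: 0xDF = 11011111, payload 11111 (5 bits).
Byte 2: 0xA5 = 10100101 (10xxxxxx ✓), payload 100101.
Concatenate: 11111100101 = 0x7E5 (11 bits → U+07E5).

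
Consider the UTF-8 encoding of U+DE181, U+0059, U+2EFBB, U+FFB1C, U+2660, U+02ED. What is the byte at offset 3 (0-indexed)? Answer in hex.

U+DE181 → 4-byte form F3 9E 86 81 at offsets 0–3.
Offset 3 falls in char 1's range; it's byte 4 of F3 9E 86 81 = 0x81.

0x81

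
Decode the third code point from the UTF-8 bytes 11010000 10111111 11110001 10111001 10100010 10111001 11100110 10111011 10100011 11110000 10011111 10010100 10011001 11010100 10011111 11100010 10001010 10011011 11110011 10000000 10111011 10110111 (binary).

Offset 0: leading byte 0xD0 = 11010000 → 2-byte char #1 = D0 BF.
Offset 2: leading byte 0xF1 = 11110001 → 4-byte char #2 = F1 B9 A2 B9.
Offset 6: leading byte 0xE6 = 11100110 → 3-byte char #3 = E6 BB A3.
Leading byte 0xE6 = 11100110 matches 1110xxxx → 3-byte sequence.
Byte 1: 0xE6 = 11100110, payload 0110 (4 bits).
Byte 2: 0xBB = 10111011 (10xxxxxx ✓), payload 111011.
Byte 3: 0xA3 = 10100011 (10xxxxxx ✓), payload 100011.
Concatenate: 0110111011100011 = 0x6EE3 (16 bits → U+6EE3).

U+6EE3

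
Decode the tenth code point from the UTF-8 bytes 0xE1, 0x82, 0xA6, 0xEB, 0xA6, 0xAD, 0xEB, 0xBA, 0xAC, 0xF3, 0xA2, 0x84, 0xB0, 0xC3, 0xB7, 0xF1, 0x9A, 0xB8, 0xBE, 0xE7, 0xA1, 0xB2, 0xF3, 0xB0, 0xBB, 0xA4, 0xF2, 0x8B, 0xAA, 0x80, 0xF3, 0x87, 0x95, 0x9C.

Offset 0: leading byte 0xE1 = 11100001 → 3-byte char #1 = E1 82 A6.
Offset 3: leading byte 0xEB = 11101011 → 3-byte char #2 = EB A6 AD.
Offset 6: leading byte 0xEB = 11101011 → 3-byte char #3 = EB BA AC.
Offset 9: leading byte 0xF3 = 11110011 → 4-byte char #4 = F3 A2 84 B0.
Offset 13: leading byte 0xC3 = 11000011 → 2-byte char #5 = C3 B7.
Offset 15: leading byte 0xF1 = 11110001 → 4-byte char #6 = F1 9A B8 BE.
Offset 19: leading byte 0xE7 = 11100111 → 3-byte char #7 = E7 A1 B2.
Offset 22: leading byte 0xF3 = 11110011 → 4-byte char #8 = F3 B0 BB A4.
Offset 26: leading byte 0xF2 = 11110010 → 4-byte char #9 = F2 8B AA 80.
Offset 30: leading byte 0xF3 = 11110011 → 4-byte char #10 = F3 87 95 9C.
Leading byte 0xF3 = 11110011 matches 11110xxx → 4-byte sequence.
Byte 1: 0xF3 = 11110011, payload 011 (3 bits).
Byte 2: 0x87 = 10000111 (10xxxxxx ✓), payload 000111.
Byte 3: 0x95 = 10010101 (10xxxxxx ✓), payload 010101.
Byte 4: 0x9C = 10011100 (10xxxxxx ✓), payload 011100.
Concatenate: 011000111010101011100 = 0xC755C (21 bits → U+C755C).

U+C755C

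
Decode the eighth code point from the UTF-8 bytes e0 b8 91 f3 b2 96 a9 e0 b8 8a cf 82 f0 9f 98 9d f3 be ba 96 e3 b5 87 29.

U+0029

Offset 0: leading byte 0xE0 = 11100000 → 3-byte char #1 = E0 B8 91.
Offset 3: leading byte 0xF3 = 11110011 → 4-byte char #2 = F3 B2 96 A9.
Offset 7: leading byte 0xE0 = 11100000 → 3-byte char #3 = E0 B8 8A.
Offset 10: leading byte 0xCF = 11001111 → 2-byte char #4 = CF 82.
Offset 12: leading byte 0xF0 = 11110000 → 4-byte char #5 = F0 9F 98 9D.
Offset 16: leading byte 0xF3 = 11110011 → 4-byte char #6 = F3 BE BA 96.
Offset 20: leading byte 0xE3 = 11100011 → 3-byte char #7 = E3 B5 87.
Offset 23: leading byte 0x29 = 00101001 → 1-byte char #8 = 29.
Leading byte 0x29 = 00101001 matches 0xxxxxxx → 1-byte sequence.
Byte 1: 0x29 = 00101001, payload 0101001 (7 bits).
Concatenate: 0101001 = 0x29 (7 bits → U+0029).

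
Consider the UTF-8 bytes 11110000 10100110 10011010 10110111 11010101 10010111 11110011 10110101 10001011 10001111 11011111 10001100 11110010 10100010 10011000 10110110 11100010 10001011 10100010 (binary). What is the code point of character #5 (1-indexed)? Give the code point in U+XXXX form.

Offset 0: leading byte 0xF0 = 11110000 → 4-byte char #1 = F0 A6 9A B7.
Offset 4: leading byte 0xD5 = 11010101 → 2-byte char #2 = D5 97.
Offset 6: leading byte 0xF3 = 11110011 → 4-byte char #3 = F3 B5 8B 8F.
Offset 10: leading byte 0xDF = 11011111 → 2-byte char #4 = DF 8C.
Offset 12: leading byte 0xF2 = 11110010 → 4-byte char #5 = F2 A2 98 B6.
Leading byte 0xF2 = 11110010 matches 11110xxx → 4-byte sequence.
Byte 1: 0xF2 = 11110010, payload 010 (3 bits).
Byte 2: 0xA2 = 10100010 (10xxxxxx ✓), payload 100010.
Byte 3: 0x98 = 10011000 (10xxxxxx ✓), payload 011000.
Byte 4: 0xB6 = 10110110 (10xxxxxx ✓), payload 110110.
Concatenate: 010100010011000110110 = 0xA2636 (21 bits → U+A2636).

U+A2636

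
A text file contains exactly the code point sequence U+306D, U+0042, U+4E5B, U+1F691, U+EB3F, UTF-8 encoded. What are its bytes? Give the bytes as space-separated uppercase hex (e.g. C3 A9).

E3 81 AD 42 E4 B9 9B F0 9F 9A 91 EE AC BF

U+306D: 3-byte form → E3 81 AD.
U+0042: 1-byte form → 42.
U+4E5B: 3-byte form → E4 B9 9B.
U+1F691: 4-byte form → F0 9F 9A 91.
U+EB3F: 3-byte form → EE AC BF.
Concatenated (14 bytes): E3 81 AD 42 E4 B9 9B F0 9F 9A 91 EE AC BF.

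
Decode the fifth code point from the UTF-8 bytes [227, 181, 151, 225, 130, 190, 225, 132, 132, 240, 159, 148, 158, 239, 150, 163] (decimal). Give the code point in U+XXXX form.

Offset 0: leading byte 0xE3 = 11100011 → 3-byte char #1 = E3 B5 97.
Offset 3: leading byte 0xE1 = 11100001 → 3-byte char #2 = E1 82 BE.
Offset 6: leading byte 0xE1 = 11100001 → 3-byte char #3 = E1 84 84.
Offset 9: leading byte 0xF0 = 11110000 → 4-byte char #4 = F0 9F 94 9E.
Offset 13: leading byte 0xEF = 11101111 → 3-byte char #5 = EF 96 A3.
Leading byte 0xEF = 11101111 matches 1110xxxx → 3-byte sequence.
Byte 1: 0xEF = 11101111, payload 1111 (4 bits).
Byte 2: 0x96 = 10010110 (10xxxxxx ✓), payload 010110.
Byte 3: 0xA3 = 10100011 (10xxxxxx ✓), payload 100011.
Concatenate: 1111010110100011 = 0xF5A3 (16 bits → U+F5A3).

U+F5A3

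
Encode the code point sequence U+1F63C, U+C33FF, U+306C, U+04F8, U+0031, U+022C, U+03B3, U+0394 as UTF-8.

U+1F63C: 4-byte form → F0 9F 98 BC.
U+C33FF: 4-byte form → F3 83 8F BF.
U+306C: 3-byte form → E3 81 AC.
U+04F8: 2-byte form → D3 B8.
U+0031: 1-byte form → 31.
U+022C: 2-byte form → C8 AC.
U+03B3: 2-byte form → CE B3.
U+0394: 2-byte form → CE 94.
Concatenated (20 bytes): F0 9F 98 BC F3 83 8F BF E3 81 AC D3 B8 31 C8 AC CE B3 CE 94.

F0 9F 98 BC F3 83 8F BF E3 81 AC D3 B8 31 C8 AC CE B3 CE 94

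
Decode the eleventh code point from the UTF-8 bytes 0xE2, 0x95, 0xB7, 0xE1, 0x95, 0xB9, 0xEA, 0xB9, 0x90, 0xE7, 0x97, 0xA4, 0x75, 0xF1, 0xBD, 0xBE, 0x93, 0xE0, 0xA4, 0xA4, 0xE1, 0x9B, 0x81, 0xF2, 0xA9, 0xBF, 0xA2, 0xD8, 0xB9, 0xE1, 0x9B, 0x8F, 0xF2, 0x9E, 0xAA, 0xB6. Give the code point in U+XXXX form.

U+16CF

Offset 0: leading byte 0xE2 = 11100010 → 3-byte char #1 = E2 95 B7.
Offset 3: leading byte 0xE1 = 11100001 → 3-byte char #2 = E1 95 B9.
Offset 6: leading byte 0xEA = 11101010 → 3-byte char #3 = EA B9 90.
Offset 9: leading byte 0xE7 = 11100111 → 3-byte char #4 = E7 97 A4.
Offset 12: leading byte 0x75 = 01110101 → 1-byte char #5 = 75.
Offset 13: leading byte 0xF1 = 11110001 → 4-byte char #6 = F1 BD BE 93.
Offset 17: leading byte 0xE0 = 11100000 → 3-byte char #7 = E0 A4 A4.
Offset 20: leading byte 0xE1 = 11100001 → 3-byte char #8 = E1 9B 81.
Offset 23: leading byte 0xF2 = 11110010 → 4-byte char #9 = F2 A9 BF A2.
Offset 27: leading byte 0xD8 = 11011000 → 2-byte char #10 = D8 B9.
Offset 29: leading byte 0xE1 = 11100001 → 3-byte char #11 = E1 9B 8F.
Leading byte 0xE1 = 11100001 matches 1110xxxx → 3-byte sequence.
Byte 1: 0xE1 = 11100001, payload 0001 (4 bits).
Byte 2: 0x9B = 10011011 (10xxxxxx ✓), payload 011011.
Byte 3: 0x8F = 10001111 (10xxxxxx ✓), payload 001111.
Concatenate: 0001011011001111 = 0x16CF (16 bits → U+16CF).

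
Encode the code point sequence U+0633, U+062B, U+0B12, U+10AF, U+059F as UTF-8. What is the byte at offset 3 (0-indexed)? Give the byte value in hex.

0xAB

U+0633 → 2-byte form D8 B3 at offsets 0–1.
U+062B → 2-byte form D8 AB at offsets 2–3.
Offset 3 falls in char 2's range; it's byte 2 of D8 AB = 0xAB.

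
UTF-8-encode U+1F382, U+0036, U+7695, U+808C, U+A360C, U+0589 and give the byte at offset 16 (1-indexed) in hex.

1-indexed offset 16 is 0-indexed offset 15.
U+1F382 → 4-byte form F0 9F 8E 82 at offsets 0–3.
U+0036 → 1-byte form 36 at offsets 4–4.
U+7695 → 3-byte form E7 9A 95 at offsets 5–7.
U+808C → 3-byte form E8 82 8C at offsets 8–10.
U+A360C → 4-byte form F2 A3 98 8C at offsets 11–14.
U+0589 → 2-byte form D6 89 at offsets 15–16.
Offset 15 falls in char 6's range; it's byte 1 of D6 89 = 0xD6.

0xD6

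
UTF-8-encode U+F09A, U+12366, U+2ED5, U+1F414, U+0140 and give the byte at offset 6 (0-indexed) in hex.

0xA6

U+F09A → 3-byte form EF 82 9A at offsets 0–2.
U+12366 → 4-byte form F0 92 8D A6 at offsets 3–6.
Offset 6 falls in char 2's range; it's byte 4 of F0 92 8D A6 = 0xA6.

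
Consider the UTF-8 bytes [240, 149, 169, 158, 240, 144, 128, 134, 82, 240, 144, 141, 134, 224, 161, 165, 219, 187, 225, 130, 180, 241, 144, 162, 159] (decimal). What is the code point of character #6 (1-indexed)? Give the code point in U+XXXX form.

Offset 0: leading byte 0xF0 = 11110000 → 4-byte char #1 = F0 95 A9 9E.
Offset 4: leading byte 0xF0 = 11110000 → 4-byte char #2 = F0 90 80 86.
Offset 8: leading byte 0x52 = 01010010 → 1-byte char #3 = 52.
Offset 9: leading byte 0xF0 = 11110000 → 4-byte char #4 = F0 90 8D 86.
Offset 13: leading byte 0xE0 = 11100000 → 3-byte char #5 = E0 A1 A5.
Offset 16: leading byte 0xDB = 11011011 → 2-byte char #6 = DB BB.
Leading byte 0xDB = 11011011 matches 110xxxxx → 2-byte sequence.
Byte 1: 0xDB = 11011011, payload 11011 (5 bits).
Byte 2: 0xBB = 10111011 (10xxxxxx ✓), payload 111011.
Concatenate: 11011111011 = 0x6FB (11 bits → U+06FB).

U+06FB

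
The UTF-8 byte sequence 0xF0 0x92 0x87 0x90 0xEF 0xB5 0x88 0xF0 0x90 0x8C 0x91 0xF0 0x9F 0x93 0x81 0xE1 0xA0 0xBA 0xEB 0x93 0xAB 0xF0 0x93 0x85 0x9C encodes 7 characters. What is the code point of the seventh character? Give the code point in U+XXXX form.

U+1315C

Offset 0: leading byte 0xF0 = 11110000 → 4-byte char #1 = F0 92 87 90.
Offset 4: leading byte 0xEF = 11101111 → 3-byte char #2 = EF B5 88.
Offset 7: leading byte 0xF0 = 11110000 → 4-byte char #3 = F0 90 8C 91.
Offset 11: leading byte 0xF0 = 11110000 → 4-byte char #4 = F0 9F 93 81.
Offset 15: leading byte 0xE1 = 11100001 → 3-byte char #5 = E1 A0 BA.
Offset 18: leading byte 0xEB = 11101011 → 3-byte char #6 = EB 93 AB.
Offset 21: leading byte 0xF0 = 11110000 → 4-byte char #7 = F0 93 85 9C.
Leading byte 0xF0 = 11110000 matches 11110xxx → 4-byte sequence.
Byte 1: 0xF0 = 11110000, payload 000 (3 bits).
Byte 2: 0x93 = 10010011 (10xxxxxx ✓), payload 010011.
Byte 3: 0x85 = 10000101 (10xxxxxx ✓), payload 000101.
Byte 4: 0x9C = 10011100 (10xxxxxx ✓), payload 011100.
Concatenate: 000010011000101011100 = 0x1315C (21 bits → U+1315C).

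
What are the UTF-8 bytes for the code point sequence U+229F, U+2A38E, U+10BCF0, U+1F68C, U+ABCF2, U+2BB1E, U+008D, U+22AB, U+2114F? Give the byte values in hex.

U+229F: 3-byte form → E2 8A 9F.
U+2A38E: 4-byte form → F0 AA 8E 8E.
U+10BCF0: 4-byte form → F4 8B B3 B0.
U+1F68C: 4-byte form → F0 9F 9A 8C.
U+ABCF2: 4-byte form → F2 AB B3 B2.
U+2BB1E: 4-byte form → F0 AB AC 9E.
U+008D: 2-byte form → C2 8D.
U+22AB: 3-byte form → E2 8A AB.
U+2114F: 4-byte form → F0 A1 85 8F.
Concatenated (32 bytes): E2 8A 9F F0 AA 8E 8E F4 8B B3 B0 F0 9F 9A 8C F2 AB B3 B2 F0 AB AC 9E C2 8D E2 8A AB F0 A1 85 8F.

E2 8A 9F F0 AA 8E 8E F4 8B B3 B0 F0 9F 9A 8C F2 AB B3 B2 F0 AB AC 9E C2 8D E2 8A AB F0 A1 85 8F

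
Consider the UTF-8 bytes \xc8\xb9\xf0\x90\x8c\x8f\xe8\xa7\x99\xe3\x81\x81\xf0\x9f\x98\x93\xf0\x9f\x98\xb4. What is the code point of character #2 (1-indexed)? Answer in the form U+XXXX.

Offset 0: leading byte 0xC8 = 11001000 → 2-byte char #1 = C8 B9.
Offset 2: leading byte 0xF0 = 11110000 → 4-byte char #2 = F0 90 8C 8F.
Leading byte 0xF0 = 11110000 matches 11110xxx → 4-byte sequence.
Byte 1: 0xF0 = 11110000, payload 000 (3 bits).
Byte 2: 0x90 = 10010000 (10xxxxxx ✓), payload 010000.
Byte 3: 0x8C = 10001100 (10xxxxxx ✓), payload 001100.
Byte 4: 0x8F = 10001111 (10xxxxxx ✓), payload 001111.
Concatenate: 000010000001100001111 = 0x1030F (21 bits → U+1030F).

U+1030F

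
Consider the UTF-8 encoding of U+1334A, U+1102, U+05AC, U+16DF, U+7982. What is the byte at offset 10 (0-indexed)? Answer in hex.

0x9B

U+1334A → 4-byte form F0 93 8D 8A at offsets 0–3.
U+1102 → 3-byte form E1 84 82 at offsets 4–6.
U+05AC → 2-byte form D6 AC at offsets 7–8.
U+16DF → 3-byte form E1 9B 9F at offsets 9–11.
Offset 10 falls in char 4's range; it's byte 2 of E1 9B 9F = 0x9B.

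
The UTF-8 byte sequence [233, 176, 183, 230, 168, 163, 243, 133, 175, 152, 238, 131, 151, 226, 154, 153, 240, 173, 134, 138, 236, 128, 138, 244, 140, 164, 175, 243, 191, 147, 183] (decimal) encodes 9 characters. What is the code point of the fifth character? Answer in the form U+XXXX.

Offset 0: leading byte 0xE9 = 11101001 → 3-byte char #1 = E9 B0 B7.
Offset 3: leading byte 0xE6 = 11100110 → 3-byte char #2 = E6 A8 A3.
Offset 6: leading byte 0xF3 = 11110011 → 4-byte char #3 = F3 85 AF 98.
Offset 10: leading byte 0xEE = 11101110 → 3-byte char #4 = EE 83 97.
Offset 13: leading byte 0xE2 = 11100010 → 3-byte char #5 = E2 9A 99.
Leading byte 0xE2 = 11100010 matches 1110xxxx → 3-byte sequence.
Byte 1: 0xE2 = 11100010, payload 0010 (4 bits).
Byte 2: 0x9A = 10011010 (10xxxxxx ✓), payload 011010.
Byte 3: 0x99 = 10011001 (10xxxxxx ✓), payload 011001.
Concatenate: 0010011010011001 = 0x2699 (16 bits → U+2699).

U+2699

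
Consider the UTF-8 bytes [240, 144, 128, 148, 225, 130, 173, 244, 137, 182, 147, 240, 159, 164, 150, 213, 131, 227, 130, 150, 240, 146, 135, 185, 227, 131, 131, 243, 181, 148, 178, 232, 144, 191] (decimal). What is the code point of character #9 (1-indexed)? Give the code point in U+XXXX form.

U+F5532

Offset 0: leading byte 0xF0 = 11110000 → 4-byte char #1 = F0 90 80 94.
Offset 4: leading byte 0xE1 = 11100001 → 3-byte char #2 = E1 82 AD.
Offset 7: leading byte 0xF4 = 11110100 → 4-byte char #3 = F4 89 B6 93.
Offset 11: leading byte 0xF0 = 11110000 → 4-byte char #4 = F0 9F A4 96.
Offset 15: leading byte 0xD5 = 11010101 → 2-byte char #5 = D5 83.
Offset 17: leading byte 0xE3 = 11100011 → 3-byte char #6 = E3 82 96.
Offset 20: leading byte 0xF0 = 11110000 → 4-byte char #7 = F0 92 87 B9.
Offset 24: leading byte 0xE3 = 11100011 → 3-byte char #8 = E3 83 83.
Offset 27: leading byte 0xF3 = 11110011 → 4-byte char #9 = F3 B5 94 B2.
Leading byte 0xF3 = 11110011 matches 11110xxx → 4-byte sequence.
Byte 1: 0xF3 = 11110011, payload 011 (3 bits).
Byte 2: 0xB5 = 10110101 (10xxxxxx ✓), payload 110101.
Byte 3: 0x94 = 10010100 (10xxxxxx ✓), payload 010100.
Byte 4: 0xB2 = 10110010 (10xxxxxx ✓), payload 110010.
Concatenate: 011110101010100110010 = 0xF5532 (21 bits → U+F5532).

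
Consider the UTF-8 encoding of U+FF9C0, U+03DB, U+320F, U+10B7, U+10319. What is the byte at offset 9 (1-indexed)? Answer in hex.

0x8F

1-indexed offset 9 is 0-indexed offset 8.
U+FF9C0 → 4-byte form F3 BF A7 80 at offsets 0–3.
U+03DB → 2-byte form CF 9B at offsets 4–5.
U+320F → 3-byte form E3 88 8F at offsets 6–8.
Offset 8 falls in char 3's range; it's byte 3 of E3 88 8F = 0x8F.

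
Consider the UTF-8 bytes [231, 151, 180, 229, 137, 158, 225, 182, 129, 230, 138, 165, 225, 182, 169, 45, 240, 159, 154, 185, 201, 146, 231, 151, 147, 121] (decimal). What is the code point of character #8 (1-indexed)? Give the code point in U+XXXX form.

U+0252

Offset 0: leading byte 0xE7 = 11100111 → 3-byte char #1 = E7 97 B4.
Offset 3: leading byte 0xE5 = 11100101 → 3-byte char #2 = E5 89 9E.
Offset 6: leading byte 0xE1 = 11100001 → 3-byte char #3 = E1 B6 81.
Offset 9: leading byte 0xE6 = 11100110 → 3-byte char #4 = E6 8A A5.
Offset 12: leading byte 0xE1 = 11100001 → 3-byte char #5 = E1 B6 A9.
Offset 15: leading byte 0x2D = 00101101 → 1-byte char #6 = 2D.
Offset 16: leading byte 0xF0 = 11110000 → 4-byte char #7 = F0 9F 9A B9.
Offset 20: leading byte 0xC9 = 11001001 → 2-byte char #8 = C9 92.
Leading byte 0xC9 = 11001001 matches 110xxxxx → 2-byte sequence.
Byte 1: 0xC9 = 11001001, payload 01001 (5 bits).
Byte 2: 0x92 = 10010010 (10xxxxxx ✓), payload 010010.
Concatenate: 01001010010 = 0x252 (11 bits → U+0252).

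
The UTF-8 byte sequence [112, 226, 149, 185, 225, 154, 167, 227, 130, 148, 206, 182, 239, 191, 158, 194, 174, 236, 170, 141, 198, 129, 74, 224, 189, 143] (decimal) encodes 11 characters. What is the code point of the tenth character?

U+004A

Offset 0: leading byte 0x70 = 01110000 → 1-byte char #1 = 70.
Offset 1: leading byte 0xE2 = 11100010 → 3-byte char #2 = E2 95 B9.
Offset 4: leading byte 0xE1 = 11100001 → 3-byte char #3 = E1 9A A7.
Offset 7: leading byte 0xE3 = 11100011 → 3-byte char #4 = E3 82 94.
Offset 10: leading byte 0xCE = 11001110 → 2-byte char #5 = CE B6.
Offset 12: leading byte 0xEF = 11101111 → 3-byte char #6 = EF BF 9E.
Offset 15: leading byte 0xC2 = 11000010 → 2-byte char #7 = C2 AE.
Offset 17: leading byte 0xEC = 11101100 → 3-byte char #8 = EC AA 8D.
Offset 20: leading byte 0xC6 = 11000110 → 2-byte char #9 = C6 81.
Offset 22: leading byte 0x4A = 01001010 → 1-byte char #10 = 4A.
Leading byte 0x4A = 01001010 matches 0xxxxxxx → 1-byte sequence.
Byte 1: 0x4A = 01001010, payload 1001010 (7 bits).
Concatenate: 1001010 = 0x4A (7 bits → U+004A).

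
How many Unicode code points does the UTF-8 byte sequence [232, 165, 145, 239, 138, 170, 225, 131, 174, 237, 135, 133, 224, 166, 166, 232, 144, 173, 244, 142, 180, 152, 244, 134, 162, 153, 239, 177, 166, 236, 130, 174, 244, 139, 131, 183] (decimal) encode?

11

Byte at offset 0: 0xE8 = 11101000 → 3-byte char (#1). Advance 3.
Byte at offset 3: 0xEF = 11101111 → 3-byte char (#2). Advance 3.
Byte at offset 6: 0xE1 = 11100001 → 3-byte char (#3). Advance 3.
Byte at offset 9: 0xED = 11101101 → 3-byte char (#4). Advance 3.
Byte at offset 12: 0xE0 = 11100000 → 3-byte char (#5). Advance 3.
Byte at offset 15: 0xE8 = 11101000 → 3-byte char (#6). Advance 3.
Byte at offset 18: 0xF4 = 11110100 → 4-byte char (#7). Advance 4.
Byte at offset 22: 0xF4 = 11110100 → 4-byte char (#8). Advance 4.
Byte at offset 26: 0xEF = 11101111 → 3-byte char (#9). Advance 3.
Byte at offset 29: 0xEC = 11101100 → 3-byte char (#10). Advance 3.
Byte at offset 32: 0xF4 = 11110100 → 4-byte char (#11). Advance 4.
Reached end at offset 36 after 11 code points.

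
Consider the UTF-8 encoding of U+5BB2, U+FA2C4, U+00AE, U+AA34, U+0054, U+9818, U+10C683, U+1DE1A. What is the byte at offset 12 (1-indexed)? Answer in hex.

1-indexed offset 12 is 0-indexed offset 11.
U+5BB2 → 3-byte form E5 AE B2 at offsets 0–2.
U+FA2C4 → 4-byte form F3 BA 8B 84 at offsets 3–6.
U+00AE → 2-byte form C2 AE at offsets 7–8.
U+AA34 → 3-byte form EA A8 B4 at offsets 9–11.
Offset 11 falls in char 4's range; it's byte 3 of EA A8 B4 = 0xB4.

0xB4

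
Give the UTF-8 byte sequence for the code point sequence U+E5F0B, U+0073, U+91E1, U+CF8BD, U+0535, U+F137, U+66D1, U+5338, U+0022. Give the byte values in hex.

F3 A5 BC 8B 73 E9 87 A1 F3 8F A2 BD D4 B5 EF 84 B7 E6 9B 91 E5 8C B8 22

U+E5F0B: 4-byte form → F3 A5 BC 8B.
U+0073: 1-byte form → 73.
U+91E1: 3-byte form → E9 87 A1.
U+CF8BD: 4-byte form → F3 8F A2 BD.
U+0535: 2-byte form → D4 B5.
U+F137: 3-byte form → EF 84 B7.
U+66D1: 3-byte form → E6 9B 91.
U+5338: 3-byte form → E5 8C B8.
U+0022: 1-byte form → 22.
Concatenated (24 bytes): F3 A5 BC 8B 73 E9 87 A1 F3 8F A2 BD D4 B5 EF 84 B7 E6 9B 91 E5 8C B8 22.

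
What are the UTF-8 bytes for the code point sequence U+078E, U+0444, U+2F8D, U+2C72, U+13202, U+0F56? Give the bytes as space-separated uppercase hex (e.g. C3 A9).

DE 8E D1 84 E2 BE 8D E2 B1 B2 F0 93 88 82 E0 BD 96

U+078E: 2-byte form → DE 8E.
U+0444: 2-byte form → D1 84.
U+2F8D: 3-byte form → E2 BE 8D.
U+2C72: 3-byte form → E2 B1 B2.
U+13202: 4-byte form → F0 93 88 82.
U+0F56: 3-byte form → E0 BD 96.
Concatenated (17 bytes): DE 8E D1 84 E2 BE 8D E2 B1 B2 F0 93 88 82 E0 BD 96.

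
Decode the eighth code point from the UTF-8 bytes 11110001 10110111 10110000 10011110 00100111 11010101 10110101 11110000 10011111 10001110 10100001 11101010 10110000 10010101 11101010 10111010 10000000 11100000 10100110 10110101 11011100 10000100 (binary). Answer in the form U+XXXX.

Offset 0: leading byte 0xF1 = 11110001 → 4-byte char #1 = F1 B7 B0 9E.
Offset 4: leading byte 0x27 = 00100111 → 1-byte char #2 = 27.
Offset 5: leading byte 0xD5 = 11010101 → 2-byte char #3 = D5 B5.
Offset 7: leading byte 0xF0 = 11110000 → 4-byte char #4 = F0 9F 8E A1.
Offset 11: leading byte 0xEA = 11101010 → 3-byte char #5 = EA B0 95.
Offset 14: leading byte 0xEA = 11101010 → 3-byte char #6 = EA BA 80.
Offset 17: leading byte 0xE0 = 11100000 → 3-byte char #7 = E0 A6 B5.
Offset 20: leading byte 0xDC = 11011100 → 2-byte char #8 = DC 84.
Leading byte 0xDC = 11011100 matches 110xxxxx → 2-byte sequence.
Byte 1: 0xDC = 11011100, payload 11100 (5 bits).
Byte 2: 0x84 = 10000100 (10xxxxxx ✓), payload 000100.
Concatenate: 11100000100 = 0x704 (11 bits → U+0704).

U+0704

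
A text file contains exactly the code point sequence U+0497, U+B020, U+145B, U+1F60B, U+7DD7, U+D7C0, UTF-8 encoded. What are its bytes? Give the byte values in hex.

D2 97 EB 80 A0 E1 91 9B F0 9F 98 8B E7 B7 97 ED 9F 80

U+0497: 2-byte form → D2 97.
U+B020: 3-byte form → EB 80 A0.
U+145B: 3-byte form → E1 91 9B.
U+1F60B: 4-byte form → F0 9F 98 8B.
U+7DD7: 3-byte form → E7 B7 97.
U+D7C0: 3-byte form → ED 9F 80.
Concatenated (18 bytes): D2 97 EB 80 A0 E1 91 9B F0 9F 98 8B E7 B7 97 ED 9F 80.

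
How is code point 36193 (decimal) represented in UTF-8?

U+8D61 = 0x8D61 = 36193 decimal. In range U+0800–U+FFFF → 3-byte form: 1110xxxx 10xxxxxx 10xxxxxx.
Binary (16 bits): 1000110101100001.
Split 4+6+6: 1000 | 110101 | 100001.
Byte 1: 11101000 = 0xE8.
Byte 2: 10110101 = 0xB5.
Byte 3: 10100001 = 0xA1.

E8 B5 A1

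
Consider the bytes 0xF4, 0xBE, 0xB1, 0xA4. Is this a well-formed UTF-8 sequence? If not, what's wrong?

Leading byte 0xF4 = 11110100 → 4-byte form.
Payload = 0x13EC64, which exceeds U+10FFFF, the maximum Unicode code point. (Leading bytes F5–FF, or F4 followed by ≥ 0x90, are invalid.)

invalid (encodes a value above U+10FFFF)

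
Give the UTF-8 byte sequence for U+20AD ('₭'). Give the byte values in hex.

E2 82 AD

U+20AD = 0x20AD = 8365 decimal. In range U+0800–U+FFFF → 3-byte form: 1110xxxx 10xxxxxx 10xxxxxx.
Binary (16 bits): 0010000010101101.
Split 4+6+6: 0010 | 000010 | 101101.
Byte 1: 11100010 = 0xE2.
Byte 2: 10000010 = 0x82.
Byte 3: 10101101 = 0xAD.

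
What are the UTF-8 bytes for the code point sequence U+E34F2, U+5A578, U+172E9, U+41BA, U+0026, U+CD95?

U+E34F2: 4-byte form → F3 A3 93 B2.
U+5A578: 4-byte form → F1 9A 95 B8.
U+172E9: 4-byte form → F0 97 8B A9.
U+41BA: 3-byte form → E4 86 BA.
U+0026: 1-byte form → 26.
U+CD95: 3-byte form → EC B6 95.
Concatenated (19 bytes): F3 A3 93 B2 F1 9A 95 B8 F0 97 8B A9 E4 86 BA 26 EC B6 95.

F3 A3 93 B2 F1 9A 95 B8 F0 97 8B A9 E4 86 BA 26 EC B6 95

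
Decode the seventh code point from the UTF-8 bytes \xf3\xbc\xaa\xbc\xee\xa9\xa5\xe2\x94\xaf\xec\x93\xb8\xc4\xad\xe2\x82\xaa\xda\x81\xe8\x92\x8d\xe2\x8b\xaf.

U+0681

Offset 0: leading byte 0xF3 = 11110011 → 4-byte char #1 = F3 BC AA BC.
Offset 4: leading byte 0xEE = 11101110 → 3-byte char #2 = EE A9 A5.
Offset 7: leading byte 0xE2 = 11100010 → 3-byte char #3 = E2 94 AF.
Offset 10: leading byte 0xEC = 11101100 → 3-byte char #4 = EC 93 B8.
Offset 13: leading byte 0xC4 = 11000100 → 2-byte char #5 = C4 AD.
Offset 15: leading byte 0xE2 = 11100010 → 3-byte char #6 = E2 82 AA.
Offset 18: leading byte 0xDA = 11011010 → 2-byte char #7 = DA 81.
Leading byte 0xDA = 11011010 matches 110xxxxx → 2-byte sequence.
Byte 1: 0xDA = 11011010, payload 11010 (5 bits).
Byte 2: 0x81 = 10000001 (10xxxxxx ✓), payload 000001.
Concatenate: 11010000001 = 0x681 (11 bits → U+0681).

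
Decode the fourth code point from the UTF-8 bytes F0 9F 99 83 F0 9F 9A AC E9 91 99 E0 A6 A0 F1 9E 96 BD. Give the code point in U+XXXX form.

U+09A0

Offset 0: leading byte 0xF0 = 11110000 → 4-byte char #1 = F0 9F 99 83.
Offset 4: leading byte 0xF0 = 11110000 → 4-byte char #2 = F0 9F 9A AC.
Offset 8: leading byte 0xE9 = 11101001 → 3-byte char #3 = E9 91 99.
Offset 11: leading byte 0xE0 = 11100000 → 3-byte char #4 = E0 A6 A0.
Leading byte 0xE0 = 11100000 matches 1110xxxx → 3-byte sequence.
Byte 1: 0xE0 = 11100000, payload 0000 (4 bits).
Byte 2: 0xA6 = 10100110 (10xxxxxx ✓), payload 100110.
Byte 3: 0xA0 = 10100000 (10xxxxxx ✓), payload 100000.
Concatenate: 0000100110100000 = 0x9A0 (16 bits → U+09A0).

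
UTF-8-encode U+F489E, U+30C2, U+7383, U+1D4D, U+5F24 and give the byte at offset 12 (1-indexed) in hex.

0xB5

1-indexed offset 12 is 0-indexed offset 11.
U+F489E → 4-byte form F3 B4 A2 9E at offsets 0–3.
U+30C2 → 3-byte form E3 83 82 at offsets 4–6.
U+7383 → 3-byte form E7 8E 83 at offsets 7–9.
U+1D4D → 3-byte form E1 B5 8D at offsets 10–12.
Offset 11 falls in char 4's range; it's byte 2 of E1 B5 8D = 0xB5.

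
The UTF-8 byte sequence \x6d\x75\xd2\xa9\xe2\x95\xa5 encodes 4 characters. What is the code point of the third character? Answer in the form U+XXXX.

U+04A9

Offset 0: leading byte 0x6D = 01101101 → 1-byte char #1 = 6D.
Offset 1: leading byte 0x75 = 01110101 → 1-byte char #2 = 75.
Offset 2: leading byte 0xD2 = 11010010 → 2-byte char #3 = D2 A9.
Leading byte 0xD2 = 11010010 matches 110xxxxx → 2-byte sequence.
Byte 1: 0xD2 = 11010010, payload 10010 (5 bits).
Byte 2: 0xA9 = 10101001 (10xxxxxx ✓), payload 101001.
Concatenate: 10010101001 = 0x4A9 (11 bits → U+04A9).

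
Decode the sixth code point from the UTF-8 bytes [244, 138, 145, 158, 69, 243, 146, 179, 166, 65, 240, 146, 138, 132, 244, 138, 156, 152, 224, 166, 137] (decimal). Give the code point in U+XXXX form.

Offset 0: leading byte 0xF4 = 11110100 → 4-byte char #1 = F4 8A 91 9E.
Offset 4: leading byte 0x45 = 01000101 → 1-byte char #2 = 45.
Offset 5: leading byte 0xF3 = 11110011 → 4-byte char #3 = F3 92 B3 A6.
Offset 9: leading byte 0x41 = 01000001 → 1-byte char #4 = 41.
Offset 10: leading byte 0xF0 = 11110000 → 4-byte char #5 = F0 92 8A 84.
Offset 14: leading byte 0xF4 = 11110100 → 4-byte char #6 = F4 8A 9C 98.
Leading byte 0xF4 = 11110100 matches 11110xxx → 4-byte sequence.
Byte 1: 0xF4 = 11110100, payload 100 (3 bits).
Byte 2: 0x8A = 10001010 (10xxxxxx ✓), payload 001010.
Byte 3: 0x9C = 10011100 (10xxxxxx ✓), payload 011100.
Byte 4: 0x98 = 10011000 (10xxxxxx ✓), payload 011000.
Concatenate: 100001010011100011000 = 0x10A718 (21 bits → U+10A718).

U+10A718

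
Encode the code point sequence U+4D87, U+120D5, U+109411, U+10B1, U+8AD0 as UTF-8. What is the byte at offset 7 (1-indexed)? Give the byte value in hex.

1-indexed offset 7 is 0-indexed offset 6.
U+4D87 → 3-byte form E4 B6 87 at offsets 0–2.
U+120D5 → 4-byte form F0 92 83 95 at offsets 3–6.
Offset 6 falls in char 2's range; it's byte 4 of F0 92 83 95 = 0x95.

0x95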